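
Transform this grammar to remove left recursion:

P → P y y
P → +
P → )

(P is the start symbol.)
P is directly left-recursive. The standard transformation for
  A → A α₁ | ... | A α_m | β₁ | ... | β_n
is
  A  → β₁ A' | ... | β_n A'
  A' → α₁ A' | ... | α_m A' | ε

P → + becomes P → + P'
P → ) becomes P → ) P'
P → P y y becomes P' → y y P'
Add P' → ε

Resulting grammar:
P → + P'
P → ) P'
P' → y y P'
P' → ε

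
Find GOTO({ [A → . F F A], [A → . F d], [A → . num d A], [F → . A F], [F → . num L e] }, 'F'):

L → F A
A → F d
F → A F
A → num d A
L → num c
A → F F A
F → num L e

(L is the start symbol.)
GOTO(I, 'F') = CLOSURE({ [A → αX.β] : [A → α.Xβ] ∈ I, X = 'F' })

Items with dot before 'F', with the dot advanced:
  [A → . F F A] → [A → F . F A]
  [A → . F d] → [A → F . d]
Closure of the advanced items:
  [A → F . F A] has the dot before F: add [F → . A F], [F → . num L e]
  [F → . A F] has the dot before A: add [A → . F d], [A → . num d A], [A → . F F A]

GOTO = { [A → . F F A], [A → . F d], [A → . num d A], [A → F . F A], [A → F . d], [F → . A F], [F → . num L e] }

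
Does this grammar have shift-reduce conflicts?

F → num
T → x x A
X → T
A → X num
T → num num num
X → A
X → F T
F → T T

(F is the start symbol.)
Yes — I3: [F → num .] vs [T → num . num num]; I8: [X → T .] vs [T → . num num num]

A shift-reduce conflict occurs when an LR(0) state has both:
  - a complete (reduce) item [A → α .] (dot at the end), and
  - a shift item [B → β . c γ] (dot before a terminal).

Augment with F' → F and build the canonical LR(0) collection (I0 = CLOSURE({[F' → . F]}), then GOTO on every symbol after a dot until no new states appear). It has 16 states:
  I0: { [F → . T T], [F → . num], [F' → . F], [T → . num num num], [T → . x x A] }  — shift
  I1: { [F' → F .] }  — accept
  I2: { [F → T . T], [T → . num num num], [T → . x x A] }  — shift
  I3: { [F → num .], [T → num . num num] }  — shift, reduce
  I4: { [T → x . x A] }  — shift
  I5: { [A → . X num], [F → . T T], [F → . num], [T → . num num num], [T → . x x A], [T → x x . A], [X → . A], [X → . F T], [X → . T] }  — shift
  I6: { [T → x x A .], [X → A .] }  — 2 reduces
  I7: { [T → . num num num], [T → . x x A], [X → F . T] }  — shift
  I8: { [F → T . T], [T → . num num num], [T → . x x A], [X → T .] }  — shift, reduce
  I9: { [A → X . num] }  — shift
  I10: { [A → X num .] }  — reduce
  I11: { [F → T T .] }  — reduce
  I12: { [T → num . num num] }  — shift
  I13: { [T → num num . num] }  — shift
  I14: { [T → num num num .] }  — reduce
  I15: { [X → F T .] }  — reduce

I3 contains reduce item [F → num .] and shift item [T → num . num num] — shift-reduce conflict.
I8 contains reduce item [X → T .] and shift items [T → . num num num], [T → . x x A] — shift-reduce conflict.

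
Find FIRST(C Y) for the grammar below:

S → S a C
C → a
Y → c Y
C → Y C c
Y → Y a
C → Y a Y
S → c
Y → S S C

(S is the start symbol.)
{ 'a', 'c' }

FIRST sets of the non-terminals involved (from the grammar, by fixed-point iteration):
  FIRST(C) = { 'a', 'c' }

To compute FIRST(C Y), process the symbols left to right:
Symbol C is a non-terminal. Add FIRST(C) \ {ε} = { 'a', 'c' }
C is not nullable (ε ∉ FIRST(C)), so stop here.
FIRST(C Y) = { 'a', 'c' }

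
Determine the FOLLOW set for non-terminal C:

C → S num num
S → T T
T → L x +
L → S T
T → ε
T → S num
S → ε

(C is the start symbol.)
{ $ }

To compute FOLLOW(C), find every occurrence of C on a right-hand side N → α C β: add FIRST(β) \ {ε}, and if β is empty or nullable also add FOLLOW(N). Iterate to a fixed point.

C is the start symbol, so $ ∈ FOLLOW(C).
C does not occur on any right-hand side.

Taking the union: FOLLOW(C) = { $ }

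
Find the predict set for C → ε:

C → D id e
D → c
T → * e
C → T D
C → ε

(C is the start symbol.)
{ $ }

PREDICT(C → ε) = (FIRST(RHS) \ {ε}) ∪ (FOLLOW(C) if ε ∈ FIRST(RHS), i.e. RHS ⇒* ε)
The right-hand side is ε (FIRST(ε) = { ε }), so the predict set is FOLLOW(C) = { $ }
PREDICT(C → ε) = { $ }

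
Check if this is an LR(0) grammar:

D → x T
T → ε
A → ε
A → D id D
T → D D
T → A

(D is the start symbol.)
No. Shift-reduce conflict between [A → .] and [D → . x T]

A grammar is LR(0) if no state in the canonical LR(0) collection has:
  - both a shift item (dot before a terminal) and a complete item (shift-reduce conflict), or
  - two or more complete items (reduce-reduce conflict; the accept item [D' → D .] counts as a complete item here).

Augment with D' → D and build the canonical LR(0) collection (I0 = CLOSURE({[D' → . D]}), then GOTO on every symbol after a dot until no new states appear). It has 9 states:
  I0: { [D → . x T], [D' → . D] }  — shift
  I1: { [D' → D .] }  — accept
  I2: { [A → . D id D], [A → .], [D → . x T], [D → x . T], [T → . A], [T → . D D], [T → .] }  — shift, 2 reduces
  I3: { [T → A .] }  — reduce
  I4: { [A → D . id D], [D → . x T], [T → D . D] }  — shift
  I5: { [D → x T .] }  — reduce
  I6: { [T → D D .] }  — reduce
  I7: { [A → D id . D], [D → . x T] }  — shift
  I8: { [A → D id D .] }  — reduce

Conflict in state I2:
  Shift-reduce conflict between [A → .] and [D → . x T]
So the grammar is NOT LR(0).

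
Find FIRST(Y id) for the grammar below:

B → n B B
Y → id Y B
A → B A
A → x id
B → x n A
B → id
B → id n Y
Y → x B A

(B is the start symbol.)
FIRST sets of the non-terminals involved (from the grammar, by fixed-point iteration):
  FIRST(Y) = { 'id', 'x' }

To compute FIRST(Y id), process the symbols left to right:
Symbol Y is a non-terminal. Add FIRST(Y) \ {ε} = { 'id', 'x' }
Y is not nullable (ε ∉ FIRST(Y)), so stop here.
FIRST(Y id) = { 'id', 'x' }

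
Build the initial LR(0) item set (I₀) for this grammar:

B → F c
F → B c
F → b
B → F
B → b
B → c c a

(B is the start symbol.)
{ [B → . F c], [B → . F], [B → . b], [B → . c c a], [B' → . B], [F → . B c], [F → . b] }

First, augment the grammar with B' → B
I₀ = CLOSURE({ [B' → . B] }):
  [B' → . B] has the dot before B: add [B → . F c], [B → . F], [B → . b], [B → . c c a]
  [B → . F c] has the dot before F: add [F → . B c], [F → . b]
No further items can be added.

I₀ = { [B → . F c], [B → . F], [B → . b], [B → . c c a], [B' → . B], [F → . B c], [F → . b] }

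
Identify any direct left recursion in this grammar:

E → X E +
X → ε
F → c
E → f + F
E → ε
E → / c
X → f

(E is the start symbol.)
Direct left recursion occurs when N → N α for some non-terminal N (the right-hand side begins with the left-hand side itself).

E → X E +: starts with X
X → ε: starts with ε
F → c: starts with c
E → f + F: starts with f
E → ε: starts with ε
E → / c: starts with '/'
X → f: starts with f

No direct left recursion found.

Answer: No direct left recursion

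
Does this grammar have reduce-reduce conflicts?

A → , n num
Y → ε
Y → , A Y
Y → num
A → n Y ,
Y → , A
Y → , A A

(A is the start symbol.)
Yes — I8: [Y → .] vs [Y → , A .]; I13: [A → , n num .] vs [Y → num .]

A reduce-reduce conflict occurs when an LR(0) state has two complete items [A → α .] and [B → β .] — both call for a reduction, and with no lookahead the parser cannot choose between them.

Augment with A' → A and build the canonical LR(0) collection (I0 = CLOSURE({[A' → . A]}), then GOTO on every symbol after a dot until no new states appear). It has 16 states:
  I0: { [A → . , n num], [A → . n Y ,], [A' → . A] }  — shift
  I1: { [A → , . n num] }  — shift
  I2: { [A' → A .] }  — accept
  I3: { [A → n . Y ,], [Y → . , A A], [Y → . , A Y], [Y → . , A], [Y → . num], [Y → .] }  — shift, reduce
  I4: { [A → . , n num], [A → . n Y ,], [Y → , . A A], [Y → , . A Y], [Y → , . A] }  — shift
  I5: { [A → n Y . ,] }  — shift
  I6: { [Y → num .] }  — reduce
  I7: { [A → n Y , .] }  — reduce
  I8: { [A → . , n num], [A → . n Y ,], [Y → , A . A], [Y → , A . Y], [Y → , A .], [Y → . , A A], [Y → . , A Y], [Y → . , A], [Y → . num], [Y → .] }  — shift, 2 reduces
  I9: { [A → , . n num], [A → . , n num], [A → . n Y ,], [Y → , . A A], [Y → , . A Y], [Y → , . A] }  — shift
  I10: { [Y → , A A .] }  — reduce
  I11: { [Y → , A Y .] }  — reduce
  I12: { [A → , n . num], [A → n . Y ,], [Y → . , A A], [Y → . , A Y], [Y → . , A], [Y → . num], [Y → .] }  — shift, reduce
  I13: { [A → , n num .], [Y → num .] }  — 2 reduces
  I14: { [A → , n . num] }  — shift
  I15: { [A → , n num .] }  — reduce

I8 contains complete items [Y → .], [Y → , A .] — reduce-reduce conflict.
I13 contains complete items [A → , n num .], [Y → num .] — reduce-reduce conflict.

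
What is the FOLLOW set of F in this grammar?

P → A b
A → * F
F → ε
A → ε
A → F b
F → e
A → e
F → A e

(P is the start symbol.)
In A → * F: F is at the end, add FOLLOW(A)
In A → F b: F is followed by b, add FIRST(b) \ {ε} = { 'b' }

The FOLLOW sets referred to above (computed the same way, to a fixed point):
  FOLLOW(A) = { 'b', 'e' }

Taking the union: FOLLOW(F) = { 'b', 'e' }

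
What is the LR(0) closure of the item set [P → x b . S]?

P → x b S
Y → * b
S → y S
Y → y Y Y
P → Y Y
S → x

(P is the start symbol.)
To compute CLOSURE, for each item [A → α.Bβ] where B is a non-terminal, add [B → .γ] for all productions B → γ; repeat for the newly added items until nothing changes.

Start with: [P → x b . S]
  [P → x b . S] has the dot before S: add [S → . y S], [S → . x]
No further items can be added.

CLOSURE = { [P → x b . S], [S → . x], [S → . y S] }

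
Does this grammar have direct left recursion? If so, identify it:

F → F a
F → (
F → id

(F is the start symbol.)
Yes, F is left-recursive

Direct left recursion occurs when N → N α for some non-terminal N (the right-hand side begins with the left-hand side itself).

F → F a: LEFT RECURSIVE (starts with F)
F → (: starts with '('
F → id: starts with id

The grammar has direct left recursion on: F.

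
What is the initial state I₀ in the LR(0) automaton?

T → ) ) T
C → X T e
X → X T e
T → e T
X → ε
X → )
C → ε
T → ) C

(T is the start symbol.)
{ [T → . ) ) T], [T → . ) C], [T → . e T], [T' → . T] }

First, augment the grammar with T' → T
I₀ = CLOSURE({ [T' → . T] }):
  [T' → . T] has the dot before T: add [T → . ) ) T], [T → . e T], [T → . ) C]
No further items can be added.

I₀ = { [T → . ) ) T], [T → . ) C], [T → . e T], [T' → . T] }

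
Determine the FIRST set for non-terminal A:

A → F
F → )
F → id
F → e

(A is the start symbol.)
To compute FIRST(A), examine every production with A on the left-hand side, reading each right-hand side left to right until a non-nullable symbol is reached.

FIRST sets of the other non-terminals involved (by the same procedure, iterated to a fixed point):
  FIRST(F) = { ')', 'e', 'id' }

From A → F:
  - F is a non-terminal: add FIRST(F) \ {ε} = { ')', 'e', 'id' }
    F is not nullable, so stop

Collecting: FIRST(A) = { ')', 'e', 'id' }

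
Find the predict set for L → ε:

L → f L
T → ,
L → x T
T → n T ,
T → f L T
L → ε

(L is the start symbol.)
{ $, ',', 'f', 'n' }

PREDICT(L → ε) = (FIRST(RHS) \ {ε}) ∪ (FOLLOW(L) if ε ∈ FIRST(RHS), i.e. RHS ⇒* ε)
The right-hand side is ε (FIRST(ε) = { ε }), so the predict set is FOLLOW(L) = { $, ',', 'f', 'n' }
PREDICT(L → ε) = { $, ',', 'f', 'n' }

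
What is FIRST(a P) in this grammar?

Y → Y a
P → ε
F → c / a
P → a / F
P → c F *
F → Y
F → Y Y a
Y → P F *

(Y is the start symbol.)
{ 'a' }

To compute FIRST(a P), process the symbols left to right:
Symbol a is a terminal. Add 'a' and stop.
FIRST(a P) = { 'a' }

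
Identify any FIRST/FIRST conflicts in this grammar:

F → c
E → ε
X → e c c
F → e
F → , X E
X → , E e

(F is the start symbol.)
No FIRST/FIRST conflicts.

Productions for F:
  F → c: FIRST = { 'c' }
  F → e: FIRST = { 'e' }
  F → , X E: FIRST = { ',' }
Productions for X:
  X → e c c: FIRST = { 'e' }
  X → , E e: FIRST = { ',' }
E has only one production, so no FIRST/FIRST conflict is possible there.

All alternatives of each non-terminal have pairwise disjoint FIRST sets.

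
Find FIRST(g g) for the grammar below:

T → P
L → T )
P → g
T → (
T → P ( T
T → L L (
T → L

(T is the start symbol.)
To compute FIRST(g g), process the symbols left to right:
Symbol g is a terminal. Add 'g' and stop.
FIRST(g g) = { 'g' }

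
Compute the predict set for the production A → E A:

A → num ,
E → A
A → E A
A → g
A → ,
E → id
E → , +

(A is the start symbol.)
{ ',', 'g', 'id', 'num' }

PREDICT(A → E A) = (FIRST(RHS) \ {ε}) ∪ (FOLLOW(A) if ε ∈ FIRST(RHS), i.e. RHS ⇒* ε)
FIRST(E) = { ',', 'g', 'id', 'num' }
FIRST(E A) = { ',', 'g', 'id', 'num' }
ε ∉ FIRST(E A), so FOLLOW(A) is not added.
PREDICT(A → E A) = { ',', 'g', 'id', 'num' }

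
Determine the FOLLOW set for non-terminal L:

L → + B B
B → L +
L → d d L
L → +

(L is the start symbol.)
To compute FOLLOW(L), find every occurrence of L on a right-hand side N → α L β: add FIRST(β) \ {ε}, and if β is empty or nullable also add FOLLOW(N). Iterate to a fixed point.

L is the start symbol, so $ ∈ FOLLOW(L).
In B → L +: L is followed by '+', add FIRST('+') \ {ε} = { '+' }
In L → d d L: L is at the end; this adds FOLLOW(L) to itself — nothing new

Taking the union: FOLLOW(L) = { $, '+' }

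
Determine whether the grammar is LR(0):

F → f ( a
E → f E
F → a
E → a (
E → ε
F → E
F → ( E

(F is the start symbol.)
No. Shift-reduce conflict between [E → .] and [E → . a (]

A grammar is LR(0) if no state in the canonical LR(0) collection has:
  - both a shift item (dot before a terminal) and a complete item (shift-reduce conflict), or
  - two or more complete items (reduce-reduce conflict; the accept item [F' → F .] counts as a complete item here).

Augment with F' → F and build the canonical LR(0) collection (I0 = CLOSURE({[F' → . F]}), then GOTO on every symbol after a dot until no new states appear). It has 13 states:
  I0: { [E → . a (], [E → . f E], [E → .], [F → . ( E], [F → . E], [F → . a], [F → . f ( a], [F' → . F] }  — shift, reduce
  I1: { [E → . a (], [E → . f E], [E → .], [F → ( . E] }  — shift, reduce
  I2: { [F → E .] }  — reduce
  I3: { [F' → F .] }  — accept
  I4: { [E → a . (], [F → a .] }  — shift, reduce
  I5: { [E → . a (], [E → . f E], [E → .], [E → f . E], [F → f . ( a] }  — shift, reduce
  I6: { [F → f ( . a] }  — shift
  I7: { [E → f E .] }  — reduce
  I8: { [E → a . (] }  — shift
  I9: { [E → . a (], [E → . f E], [E → .], [E → f . E] }  — shift, reduce
  I10: { [E → a ( .] }  — reduce
  I11: { [F → f ( a .] }  — reduce
  I12: { [F → ( E .] }  — reduce

Conflict in state I0:
  Shift-reduce conflict between [E → .] and [E → . a (]
So the grammar is NOT LR(0).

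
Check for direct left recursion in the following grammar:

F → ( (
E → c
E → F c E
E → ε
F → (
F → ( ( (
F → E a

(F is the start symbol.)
Direct left recursion occurs when N → N α for some non-terminal N (the right-hand side begins with the left-hand side itself).

F → ( (: starts with '('
E → c: starts with c
E → F c E: starts with F
E → ε: starts with ε
F → (: starts with '('
F → ( ( (: starts with '('
F → E a: starts with E

No direct left recursion found.

Answer: No direct left recursion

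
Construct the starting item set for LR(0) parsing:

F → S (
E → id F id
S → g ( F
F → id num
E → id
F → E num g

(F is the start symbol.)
First, augment the grammar with F' → F
I₀ = CLOSURE({ [F' → . F] }):
  [F' → . F] has the dot before F: add [F → . S (], [F → . id num], [F → . E num g]
  [F → . S (] has the dot before S: add [S → . g ( F]
  [F → . E num g] has the dot before E: add [E → . id F id], [E → . id]
No further items can be added.

I₀ = { [E → . id F id], [E → . id], [F → . E num g], [F → . S (], [F → . id num], [F' → . F], [S → . g ( F] }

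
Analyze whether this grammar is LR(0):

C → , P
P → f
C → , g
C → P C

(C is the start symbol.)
Yes, the grammar is LR(0)

A grammar is LR(0) if no state in the canonical LR(0) collection has:
  - both a shift item (dot before a terminal) and a complete item (shift-reduce conflict), or
  - two or more complete items (reduce-reduce conflict; the accept item [C' → C .] counts as a complete item here).

Augment with C' → C and build the canonical LR(0) collection (I0 = CLOSURE({[C' → . C]}), then GOTO on every symbol after a dot until no new states appear). It has 8 states:
  I0: { [C → . , P], [C → . , g], [C → . P C], [C' → . C], [P → . f] }  — shift
  I1: { [C → , . P], [C → , . g], [P → . f] }  — shift
  I2: { [C' → C .] }  — accept
  I3: { [C → . , P], [C → . , g], [C → . P C], [C → P . C], [P → . f] }  — shift
  I4: { [P → f .] }  — reduce
  I5: { [C → P C .] }  — reduce
  I6: { [C → , P .] }  — reduce
  I7: { [C → , g .] }  — reduce

Every state is either a pure shift/goto state or contains exactly one complete item and nothing to shift — no conflicts. The grammar is LR(0).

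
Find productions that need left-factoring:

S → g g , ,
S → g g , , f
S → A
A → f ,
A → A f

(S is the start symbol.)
Yes, S has productions with common prefix 'g g , ,'

Left-factoring is needed when two productions for the same non-terminal
share a common prefix on the right-hand side.

Productions for S:
  S → g g , ,
  S → g g , , f
  S → A
Productions for A:
  A → f ,
  A → A f

Found common prefix 'g g , ,' in productions for S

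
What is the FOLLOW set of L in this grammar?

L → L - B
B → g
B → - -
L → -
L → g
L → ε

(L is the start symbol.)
To compute FOLLOW(L), find every occurrence of L on a right-hand side N → α L β: add FIRST(β) \ {ε}, and if β is empty or nullable also add FOLLOW(N). Iterate to a fixed point.

L is the start symbol, so $ ∈ FOLLOW(L).
In L → L - B: L is followed by '-' B, add FIRST('-' B) \ {ε} = { '-' }

Taking the union: FOLLOW(L) = { $, '-' }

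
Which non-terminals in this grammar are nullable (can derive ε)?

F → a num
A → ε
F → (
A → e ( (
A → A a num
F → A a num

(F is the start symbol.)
{ 'A' }

A non-terminal is nullable if it can derive ε (the empty string): either it has an ε-production, or it has a production whose right-hand side consists entirely of nullable non-terminals.

ε-productions: A → ε
So A is immediately nullable.
No further non-terminal can be added: every production for the remaining non-terminals contains a terminal or a non-nullable non-terminal.
Nullable = { 'A' }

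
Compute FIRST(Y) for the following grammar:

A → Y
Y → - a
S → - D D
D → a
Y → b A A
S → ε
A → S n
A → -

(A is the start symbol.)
{ '-', 'b' }

To compute FIRST(Y), examine every production with Y on the left-hand side, reading each right-hand side left to right until a non-nullable symbol is reached.

From Y → - a:
  - '-' is a terminal: add '-' and stop
From Y → b A A:
  - b is a terminal: add 'b' and stop

Collecting: FIRST(Y) = { '-', 'b' }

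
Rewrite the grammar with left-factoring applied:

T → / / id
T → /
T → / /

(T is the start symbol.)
T → / T'
T' → / T''
T'' → id
T'' → ε
T' → ε

Left-factoring transforms A → αβ₁ | αβ₂ into A → αA' and A' → β₁ | β₂
(α is the longest common prefix among the alternatives). Repeat until
no nonterminal has two alternatives with a common prefix.

Round 1: T has alternatives sharing prefix '/'. Introduce T': T → / T'
  Add: T' → / id
  Add: T' → ε
  Add: T' → /

Round 2: T' has alternatives sharing prefix '/'. Introduce T'': T' → / T''
  Add: T'' → id
  Add: T'' → ε

No remaining common prefixes — done.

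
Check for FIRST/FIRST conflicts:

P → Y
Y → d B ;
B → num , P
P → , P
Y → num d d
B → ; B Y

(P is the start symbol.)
No FIRST/FIRST conflicts.

A FIRST/FIRST conflict occurs when two productions N → α and N → β for the same non-terminal have FIRST(α) ∩ FIRST(β) ≠ ∅ (with ε ∈ FIRST of a nullable right-hand side, so two nullable alternatives also conflict).

FIRST sets of the non-terminals at (or reachable through a nullable prefix from) the front of some alternative:
  FIRST(Y) = { 'd', 'num' }

Productions for P:
  P → Y: FIRST = { 'd', 'num' }
  P → , P: FIRST = { ',' }
Productions for Y:
  Y → d B ;: FIRST = { 'd' }
  Y → num d d: FIRST = { 'num' }
Productions for B:
  B → num , P: FIRST = { 'num' }
  B → ; B Y: FIRST = { ';' }

All alternatives of each non-terminal have pairwise disjoint FIRST sets.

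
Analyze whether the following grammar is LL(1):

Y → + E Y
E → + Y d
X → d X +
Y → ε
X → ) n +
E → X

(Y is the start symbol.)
A grammar is LL(1) if for each non-terminal N with multiple productions, the predict sets of those productions are pairwise disjoint, where PREDICT(N → α) = (FIRST(α) \ {ε}) ∪ (FOLLOW(N) if α ⇒* ε).

Relevant sets:
  FIRST(X) = { ')', 'd' }
  FOLLOW(Y) = { $, 'd' }

For Y:
  PREDICT(Y → '+' E Y) = { '+' }
  PREDICT(Y → ε) = { $, 'd' }
For E:
  PREDICT(E → '+' Y d) = { '+' }
  PREDICT(E → X) = { ')', 'd' }
For X:
  PREDICT(X → d X '+') = { 'd' }
  PREDICT(X → ')' n '+') = { ')' }

All predict sets are disjoint. The grammar IS LL(1).

Answer: Yes, the grammar is LL(1).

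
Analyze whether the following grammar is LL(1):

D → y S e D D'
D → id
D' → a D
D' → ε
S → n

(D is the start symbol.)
No. Predict set conflict for D': { 'a' }

Relevant sets:
  FOLLOW(D') = { $, 'a' }

For D:
  PREDICT(D → y S e D D') = { 'y' }
  PREDICT(D → id) = { 'id' }
For D':
  PREDICT(D' → a D) = { 'a' }
  PREDICT(D' → ε) = { $, 'a' }
S has a single production, so nothing to check there.

Conflict found: Predict set conflict for D': { 'a' }
The grammar is NOT LL(1).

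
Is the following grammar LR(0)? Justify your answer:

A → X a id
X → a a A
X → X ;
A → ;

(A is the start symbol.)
Yes, the grammar is LR(0)

Augment with A' → A and build the canonical LR(0) collection (I0 = CLOSURE({[A' → . A]}), then GOTO on every symbol after a dot until no new states appear). It has 10 states:
  I0: { [A → . ;], [A → . X a id], [A' → . A], [X → . X ;], [X → . a a A] }  — shift
  I1: { [A → ; .] }  — reduce
  I2: { [A' → A .] }  — accept
  I3: { [A → X . a id], [X → X . ;] }  — shift
  I4: { [X → a . a A] }  — shift
  I5: { [A → . ;], [A → . X a id], [X → . X ;], [X → . a a A], [X → a a . A] }  — shift
  I6: { [X → a a A .] }  — reduce
  I7: { [X → X ; .] }  — reduce
  I8: { [A → X a . id] }  — shift
  I9: { [A → X a id .] }  — reduce

Every state is either a pure shift/goto state or contains exactly one complete item and nothing to shift — no conflicts. The grammar is LR(0).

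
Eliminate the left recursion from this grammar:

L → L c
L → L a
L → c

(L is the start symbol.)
L → c L'
L' → c L'
L' → a L'
L' → ε

L is directly left-recursive. The standard transformation for
  A → A α₁ | ... | A α_m | β₁ | ... | β_n
is
  A  → β₁ A' | ... | β_n A'
  A' → α₁ A' | ... | α_m A' | ε

L → c becomes L → c L'
L → L c becomes L' → c L'
L → L a becomes L' → a L'
Add L' → ε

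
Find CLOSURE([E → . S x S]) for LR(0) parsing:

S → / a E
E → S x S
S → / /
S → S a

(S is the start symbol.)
{ [E → . S x S], [S → . / /], [S → . / a E], [S → . S a] }

To compute CLOSURE, for each item [A → α.Bβ] where B is a non-terminal, add [B → .γ] for all productions B → γ; repeat for the newly added items until nothing changes.

Start with: [E → . S x S]
  [E → . S x S] has the dot before S: add [S → . / a E], [S → . / /], [S → . S a]
No further items can be added.

CLOSURE = { [E → . S x S], [S → . / /], [S → . / a E], [S → . S a] }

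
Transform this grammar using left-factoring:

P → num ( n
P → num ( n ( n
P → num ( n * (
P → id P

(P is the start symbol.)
P → num ( n P'
P' → ε
P' → ( n
P' → * (
P → id P

Left-factoring transforms A → αβ₁ | αβ₂ into A → αA' and A' → β₁ | β₂
(α is the longest common prefix among the alternatives). Repeat until
no nonterminal has two alternatives with a common prefix.

Round 1: P has alternatives sharing prefix 'num ( n'. Introduce P': P → num ( n P'
  Add: P' → ε
  Add: P' → ( n
  Add: P' → * (

No remaining common prefixes — done.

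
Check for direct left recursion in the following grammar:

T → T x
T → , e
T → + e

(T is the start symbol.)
Direct left recursion occurs when N → N α for some non-terminal N (the right-hand side begins with the left-hand side itself).

T → T x: LEFT RECURSIVE (starts with T)
T → , e: starts with ','
T → + e: starts with '+'

The grammar has direct left recursion on: T.

Answer: Yes, T is left-recursive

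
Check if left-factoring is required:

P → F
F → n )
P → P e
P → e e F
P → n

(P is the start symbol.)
No, left-factoring is not needed

Left-factoring is needed when two productions for the same non-terminal
share a common prefix on the right-hand side.

Productions for P:
  P → F
  P → P e
  P → e e F
  P → n

No common prefixes found.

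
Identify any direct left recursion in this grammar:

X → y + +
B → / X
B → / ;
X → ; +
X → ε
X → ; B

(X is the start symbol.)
No direct left recursion

X → y + +: starts with y
B → / X: starts with '/'
B → / ;: starts with '/'
X → ; +: starts with ';'
X → ε: starts with ε
X → ; B: starts with ';'

No direct left recursion found.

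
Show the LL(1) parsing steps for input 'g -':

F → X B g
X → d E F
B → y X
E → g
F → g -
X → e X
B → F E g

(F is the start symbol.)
LL(1) parsing maintains a stack (initially the start symbol over $) and the input. At each step: if the stack top is a terminal, match it against the current input token; if it is a non-terminal N, replace it with the RHS of M[N, lookahead] (the unique production whose predict set contains the lookahead).

Stack is shown with the top on the left.

Stack  Input  Action
--------------------
F $    g - $  output F → g -
g - $  g - $  match 'g'
- $    - $    match '-'
$      $      accept

The string is accepted.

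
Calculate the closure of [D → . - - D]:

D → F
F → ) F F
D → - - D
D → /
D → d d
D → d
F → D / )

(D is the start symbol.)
Start with: [D → . - - D]
The dot precedes the terminal '-', so nothing is added.

CLOSURE = { [D → . - - D] }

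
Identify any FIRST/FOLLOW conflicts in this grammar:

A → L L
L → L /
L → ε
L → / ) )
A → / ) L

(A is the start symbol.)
Yes. L → L '/' with FOLLOW(L) on { '/' }; L → '/' ')' ')' with FOLLOW(L) on { '/' }

Nullable non-terminals: A, L.
FIRST sets used below: FIRST(L) = { '/', ε }

A: nullable alternative(s) A → L L; FOLLOW(A) = { $ }
  A → L L: FIRST \ {ε} = { '/' } — this is the only nullable alternative, skip
  A → / ) L: FIRST \ {ε} = { '/' } — disjoint from FOLLOW(A)

L: nullable alternative(s) L → ε; FOLLOW(L) = { $, '/' }
  L → L /: FIRST \ {ε} = { '/' } — overlaps FOLLOW(L) on { '/' }: CONFLICT
  L → ε: FIRST \ {ε} = { } — this is the only nullable alternative, skip
  L → / ) ): FIRST \ {ε} = { '/' } — overlaps FOLLOW(L) on { '/' }: CONFLICT

So the grammar has 2 FIRST/FOLLOW conflicts (marked CONFLICT above).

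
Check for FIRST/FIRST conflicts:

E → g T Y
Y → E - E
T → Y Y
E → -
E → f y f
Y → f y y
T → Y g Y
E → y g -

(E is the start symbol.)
Yes. Y → E '-' E / Y → f y y on { 'f' }; T → Y Y / T → Y g Y on { '-', 'f', 'g', 'y' }

A FIRST/FIRST conflict occurs when two productions N → α and N → β for the same non-terminal have FIRST(α) ∩ FIRST(β) ≠ ∅ (with ε ∈ FIRST of a nullable right-hand side, so two nullable alternatives also conflict).

FIRST sets of the non-terminals at (or reachable through a nullable prefix from) the front of some alternative:
  FIRST(E) = { '-', 'f', 'g', 'y' }
  FIRST(Y) = { '-', 'f', 'g', 'y' }

Productions for E:
  E → g T Y: FIRST = { 'g' }
  E → -: FIRST = { '-' }
  E → f y f: FIRST = { 'f' }
  E → y g -: FIRST = { 'y' }
Productions for Y:
  Y → E - E: FIRST = { '-', 'f', 'g', 'y' }
  Y → f y y: FIRST = { 'f' }
Productions for T:
  T → Y Y: FIRST = { '-', 'f', 'g', 'y' }
  T → Y g Y: FIRST = { '-', 'f', 'g', 'y' }

Conflict for Y: Y → E - E and Y → f y y
  Overlap: { 'f' }
Conflict for T: T → Y Y and T → Y g Y
  Overlap: { '-', 'f', 'g', 'y' }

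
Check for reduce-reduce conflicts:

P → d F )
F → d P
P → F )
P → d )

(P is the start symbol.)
A reduce-reduce conflict occurs when an LR(0) state has two complete items [A → α .] and [B → β .] — both call for a reduction, and with no lookahead the parser cannot choose between them.

Augment with P' → P and build the canonical LR(0) collection (I0 = CLOSURE({[P' → . P]}), then GOTO on every symbol after a dot until no new states appear). It has 9 states:
  I0: { [F → . d P], [P → . F )], [P → . d )], [P → . d F )], [P' → . P] }  — shift
  I1: { [P → F . )] }  — shift
  I2: { [P' → P .] }  — accept
  I3: { [F → . d P], [F → d . P], [P → . F )], [P → . d )], [P → . d F )], [P → d . )], [P → d . F )] }  — shift
  I4: { [P → d ) .] }  — reduce
  I5: { [P → F . )], [P → d F . )] }  — shift
  I6: { [F → d P .] }  — reduce
  I7: { [P → F ) .], [P → d F ) .] }  — 2 reduces
  I8: { [P → F ) .] }  — reduce

I7 contains complete items [P → F ) .], [P → d F ) .] — reduce-reduce conflict.

Answer: Yes — I7: [P → F ) .] vs [P → d F ) .]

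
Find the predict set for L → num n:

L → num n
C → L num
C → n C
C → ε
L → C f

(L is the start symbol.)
{ 'num' }

PREDICT(L → num n) = (FIRST(RHS) \ {ε}) ∪ (FOLLOW(L) if ε ∈ FIRST(RHS), i.e. RHS ⇒* ε)
FIRST(num n) = { 'num' }
ε ∉ FIRST(num n), so FOLLOW(L) is not added.
PREDICT(L → num n) = { 'num' }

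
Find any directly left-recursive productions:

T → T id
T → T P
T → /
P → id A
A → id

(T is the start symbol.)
Direct left recursion occurs when N → N α for some non-terminal N (the right-hand side begins with the left-hand side itself).

T → T id: LEFT RECURSIVE (starts with T)
T → T P: LEFT RECURSIVE (starts with T)
T → /: starts with '/'
P → id A: starts with id
A → id: starts with id

The grammar has direct left recursion on: T.

Answer: Yes, T is left-recursive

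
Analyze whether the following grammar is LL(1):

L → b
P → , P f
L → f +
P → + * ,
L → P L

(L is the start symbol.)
Relevant sets:
  FIRST(P) = { '+', ',' }

For L:
  PREDICT(L → b) = { 'b' }
  PREDICT(L → f '+') = { 'f' }
  PREDICT(L → P L) = { '+', ',' }
For P:
  PREDICT(P → ',' P f) = { ',' }
  PREDICT(P → '+' '*' ',') = { '+' }

All predict sets are disjoint. The grammar IS LL(1).

Answer: Yes, the grammar is LL(1).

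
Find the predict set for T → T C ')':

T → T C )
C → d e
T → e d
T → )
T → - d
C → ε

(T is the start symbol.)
{ ')', '-', 'e' }

PREDICT(T → T C ')') = (FIRST(RHS) \ {ε}) ∪ (FOLLOW(T) if ε ∈ FIRST(RHS), i.e. RHS ⇒* ε)
FIRST(T) = { ')', '-', 'e' }
FIRST(T C ')') = { ')', '-', 'e' }
ε ∉ FIRST(T C ')'), so FOLLOW(T) is not added.
PREDICT(T → T C ')') = { ')', '-', 'e' }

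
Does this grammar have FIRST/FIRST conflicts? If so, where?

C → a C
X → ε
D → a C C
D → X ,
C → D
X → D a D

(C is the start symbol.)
Yes. C → a C / C → D on { 'a' }; D → a C C / D → X ',' on { 'a' }

FIRST sets of the non-terminals at (or reachable through a nullable prefix from) the front of some alternative:
  FIRST(D) = { ',', 'a' }
  FIRST(X) = { ',', 'a', ε }

Productions for C:
  C → a C: FIRST = { 'a' }
  C → D: FIRST = { ',', 'a' }
Productions for X:
  X → ε: FIRST = { ε }
  X → D a D: FIRST = { ',', 'a' }
Productions for D:
  D → a C C: FIRST = { 'a' }
  D → X ,: FIRST = { ',', 'a' }

Conflict for C: C → a C and C → D
  Overlap: { 'a' }
Conflict for D: D → a C C and D → X ,
  Overlap: { 'a' }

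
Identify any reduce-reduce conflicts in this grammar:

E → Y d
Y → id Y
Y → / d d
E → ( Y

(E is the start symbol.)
A reduce-reduce conflict occurs when an LR(0) state has two complete items [A → α .] and [B → β .] — both call for a reduction, and with no lookahead the parser cannot choose between them.

Augment with E' → E and build the canonical LR(0) collection (I0 = CLOSURE({[E' → . E]}), then GOTO on every symbol after a dot until no new states appear). It has 11 states:
  I0: { [E → . ( Y], [E → . Y d], [E' → . E], [Y → . / d d], [Y → . id Y] }  — shift
  I1: { [E → ( . Y], [Y → . / d d], [Y → . id Y] }  — shift
  I2: { [Y → / . d d] }  — shift
  I3: { [E' → E .] }  — accept
  I4: { [E → Y . d] }  — shift
  I5: { [Y → . / d d], [Y → . id Y], [Y → id . Y] }  — shift
  I6: { [Y → id Y .] }  — reduce
  I7: { [E → Y d .] }  — reduce
  I8: { [Y → / d . d] }  — shift
  I9: { [Y → / d d .] }  — reduce
  I10: { [E → ( Y .] }  — reduce

No state contains more than one complete item.

Answer: No reduce-reduce conflicts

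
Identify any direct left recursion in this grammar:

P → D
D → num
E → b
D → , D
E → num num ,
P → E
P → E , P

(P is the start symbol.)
No direct left recursion

Direct left recursion occurs when N → N α for some non-terminal N (the right-hand side begins with the left-hand side itself).

P → D: starts with D
D → num: starts with num
E → b: starts with b
D → , D: starts with ','
E → num num ,: starts with num
P → E: starts with E
P → E , P: starts with E

No direct left recursion found.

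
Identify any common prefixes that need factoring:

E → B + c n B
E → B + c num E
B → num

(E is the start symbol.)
Left-factoring is needed when two productions for the same non-terminal
share a common prefix on the right-hand side.

Productions for E:
  E → B + c n B
  E → B + c num E

Found common prefix 'B + c' in productions for E

Answer: Yes, E has productions with common prefix 'B + c'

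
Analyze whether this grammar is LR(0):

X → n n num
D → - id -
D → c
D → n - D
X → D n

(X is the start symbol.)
A grammar is LR(0) if no state in the canonical LR(0) collection has:
  - both a shift item (dot before a terminal) and a complete item (shift-reduce conflict), or
  - two or more complete items (reduce-reduce conflict; the accept item [X' → X .] counts as a complete item here).

Augment with X' → X and build the canonical LR(0) collection (I0 = CLOSURE({[X' → . X]}), then GOTO on every symbol after a dot until no new states appear). It has 14 states:
  I0: { [D → . - id -], [D → . c], [D → . n - D], [X → . D n], [X → . n n num], [X' → . X] }  — shift
  I1: { [D → - . id -] }  — shift
  I2: { [X → D . n] }  — shift
  I3: { [X' → X .] }  — accept
  I4: { [D → c .] }  — reduce
  I5: { [D → n . - D], [X → n . n num] }  — shift
  I6: { [D → . - id -], [D → . c], [D → . n - D], [D → n - . D] }  — shift
  I7: { [X → n n . num] }  — shift
  I8: { [X → n n num .] }  — reduce
  I9: { [D → n - D .] }  — reduce
  I10: { [D → n . - D] }  — shift
  I11: { [X → D n .] }  — reduce
  I12: { [D → - id . -] }  — shift
  I13: { [D → - id - .] }  — reduce

Every state is either a pure shift/goto state or contains exactly one complete item and nothing to shift — no conflicts. The grammar is LR(0).

Answer: Yes, the grammar is LR(0)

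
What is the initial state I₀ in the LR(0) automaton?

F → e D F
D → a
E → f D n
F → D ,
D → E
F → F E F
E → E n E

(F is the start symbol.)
First, augment the grammar with F' → F
I₀ = CLOSURE({ [F' → . F] }):
  [F' → . F] has the dot before F: add [F → . e D F], [F → . D ,], [F → . F E F]
  [F → . D ,] has the dot before D: add [D → . a], [D → . E]
  [D → . E] has the dot before E: add [E → . f D n], [E → . E n E]
No further items can be added.

I₀ = { [D → . E], [D → . a], [E → . E n E], [E → . f D n], [F → . D ,], [F → . F E F], [F → . e D F], [F' → . F] }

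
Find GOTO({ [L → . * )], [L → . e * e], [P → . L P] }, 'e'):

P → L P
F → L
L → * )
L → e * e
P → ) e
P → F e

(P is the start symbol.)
GOTO(I, 'e') = CLOSURE({ [A → αX.β] : [A → α.Xβ] ∈ I, X = 'e' })

Items with dot before 'e', with the dot advanced:
  [L → . e * e] → [L → e . * e]
Closure adds nothing (no advanced item has the dot before a non-terminal).

GOTO = { [L → e . * e] }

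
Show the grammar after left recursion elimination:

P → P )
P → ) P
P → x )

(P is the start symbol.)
P is directly left-recursive. The standard transformation for
  A → A α₁ | ... | A α_m | β₁ | ... | β_n
is
  A  → β₁ A' | ... | β_n A'
  A' → α₁ A' | ... | α_m A' | ε

P → ) P becomes P → ) P P'
P → x ) becomes P → x ) P'
P → P ) becomes P' → ) P'
Add P' → ε

Resulting grammar:
P → ) P P'
P → x ) P'
P' → ) P'
P' → ε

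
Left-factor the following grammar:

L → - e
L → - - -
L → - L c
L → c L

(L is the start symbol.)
L → - L'
L' → e
L' → - -
L' → L c
L → c L

Left-factoring transforms A → αβ₁ | αβ₂ into A → αA' and A' → β₁ | β₂
(α is the longest common prefix among the alternatives). Repeat until
no nonterminal has two alternatives with a common prefix.

Round 1: L has alternatives sharing prefix '-'. Introduce L': L → - L'
  Add: L' → e
  Add: L' → - -
  Add: L' → L c

No remaining common prefixes — done.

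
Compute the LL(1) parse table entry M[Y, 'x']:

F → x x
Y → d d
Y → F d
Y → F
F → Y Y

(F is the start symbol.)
To find M[Y, 'x'], we find productions for Y where 'x' is in the predict set (PREDICT(N → α) = (FIRST(α) \ {ε}) ∪ (FOLLOW(N) if α ⇒* ε)).

Relevant sets:
  FIRST(F) = { 'd', 'x' }

Y → d d: PREDICT = { 'd' }
Y → F d: PREDICT = { 'd', 'x' }
  'x' is in predict set, so this production goes in M[Y, 'x']
Y → F: PREDICT = { 'd', 'x' }
  'x' is in predict set, so this production goes in M[Y, 'x']

M[Y, 'x'] = Y → F d, Y → F  (a multiply-defined cell — the grammar is not LL(1))

Answer: Y → F d, Y → F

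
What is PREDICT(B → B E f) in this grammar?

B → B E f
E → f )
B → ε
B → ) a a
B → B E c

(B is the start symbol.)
{ ')', 'f' }

PREDICT(B → B E f) = (FIRST(RHS) \ {ε}) ∪ (FOLLOW(B) if ε ∈ FIRST(RHS), i.e. RHS ⇒* ε)
FIRST(B) = { ')', 'f', ε }
FIRST(E) = { 'f' }
FIRST(B E f) = { ')', 'f' }
ε ∉ FIRST(B E f), so FOLLOW(B) is not added.
PREDICT(B → B E f) = { ')', 'f' }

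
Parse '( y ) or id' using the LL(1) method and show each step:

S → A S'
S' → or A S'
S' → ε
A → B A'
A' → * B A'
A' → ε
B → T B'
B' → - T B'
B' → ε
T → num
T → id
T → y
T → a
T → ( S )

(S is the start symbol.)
Stack is shown with the top on the left.

Stack                    Input          Action
----------------------------------------------
S $                      ( y ) or id $  output S → A S'
A S' $                   ( y ) or id $  output A → B A'
B A' S' $                ( y ) or id $  output B → T B'
T B' A' S' $             ( y ) or id $  output T → ( S )
( S ) B' A' S' $         ( y ) or id $  match '('
S ) B' A' S' $           y ) or id $    output S → A S'
A S' ) B' A' S' $        y ) or id $    output A → B A'
B A' S' ) B' A' S' $     y ) or id $    output B → T B'
T B' A' S' ) B' A' S' $  y ) or id $    output T → y
y B' A' S' ) B' A' S' $  y ) or id $    match 'y'
B' A' S' ) B' A' S' $    ) or id $      output B' → ε
A' S' ) B' A' S' $       ) or id $      output A' → ε
S' ) B' A' S' $          ) or id $      output S' → ε
) B' A' S' $             ) or id $      match ')'
B' A' S' $               or id $        output B' → ε
A' S' $                  or id $        output A' → ε
S' $                     or id $        output S' → or A S'
or A S' $                or id $        match 'or'
A S' $                   id $           output A → B A'
B A' S' $                id $           output B → T B'
T B' A' S' $             id $           output T → id
id B' A' S' $            id $           match 'id'
B' A' S' $               $              output B' → ε
A' S' $                  $              output A' → ε
S' $                     $              output S' → ε
$                        $              accept

The string is accepted.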